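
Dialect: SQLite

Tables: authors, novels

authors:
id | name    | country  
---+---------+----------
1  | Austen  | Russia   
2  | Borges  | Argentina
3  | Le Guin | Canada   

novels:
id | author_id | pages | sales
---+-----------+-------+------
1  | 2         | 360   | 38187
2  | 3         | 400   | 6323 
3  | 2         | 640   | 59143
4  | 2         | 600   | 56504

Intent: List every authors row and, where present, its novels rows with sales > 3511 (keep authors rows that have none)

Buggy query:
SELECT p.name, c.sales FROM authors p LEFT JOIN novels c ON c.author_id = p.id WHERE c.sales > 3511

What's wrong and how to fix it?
Bug: A WHERE condition on the right-hand table after LEFT JOIN drops unmatched parents

Fix: Put 'c.sales > 3511' in the JOIN's ON clause instead of WHERE

Corrected query:
SELECT p.name, c.sales FROM authors p LEFT JOIN novels c ON c.author_id = p.id AND c.sales > 3511

Result:
name    | sales
--------+------
Austen  | NULL 
Borges  | 38187
Borges  | 56504
Borges  | 59143
Le Guin | 6323 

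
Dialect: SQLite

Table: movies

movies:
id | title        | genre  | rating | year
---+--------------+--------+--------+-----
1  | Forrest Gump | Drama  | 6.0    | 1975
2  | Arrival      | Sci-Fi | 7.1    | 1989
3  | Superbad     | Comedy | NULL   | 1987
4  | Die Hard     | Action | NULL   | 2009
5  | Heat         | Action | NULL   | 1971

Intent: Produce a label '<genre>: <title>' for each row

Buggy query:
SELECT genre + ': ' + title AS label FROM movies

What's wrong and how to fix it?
Bug: SQLite uses || for string concatenation; + coerces text to numbers (yielding 0)

Fix: Replace + with || to concatenate text

Corrected query:
SELECT genre || ': ' || title AS label FROM movies

Result:
label              
-------------------
Drama: Forrest Gump
Sci-Fi: Arrival    
Comedy: Superbad   
Action: Die Hard   
Action: Heat       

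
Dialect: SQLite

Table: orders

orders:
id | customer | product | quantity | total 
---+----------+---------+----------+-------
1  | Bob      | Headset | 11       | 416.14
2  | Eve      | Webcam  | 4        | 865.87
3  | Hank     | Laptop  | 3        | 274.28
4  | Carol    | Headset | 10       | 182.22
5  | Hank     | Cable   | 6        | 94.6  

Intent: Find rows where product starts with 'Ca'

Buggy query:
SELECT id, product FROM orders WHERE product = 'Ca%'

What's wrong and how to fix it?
Bug: '=' compares the literal string including the % character; pattern matching needs LIKE

Fix: Use LIKE for wildcard pattern matching

Corrected query:
SELECT id, product FROM orders WHERE product LIKE 'Ca%'

Result:
id | product
---+--------
5  | Cable  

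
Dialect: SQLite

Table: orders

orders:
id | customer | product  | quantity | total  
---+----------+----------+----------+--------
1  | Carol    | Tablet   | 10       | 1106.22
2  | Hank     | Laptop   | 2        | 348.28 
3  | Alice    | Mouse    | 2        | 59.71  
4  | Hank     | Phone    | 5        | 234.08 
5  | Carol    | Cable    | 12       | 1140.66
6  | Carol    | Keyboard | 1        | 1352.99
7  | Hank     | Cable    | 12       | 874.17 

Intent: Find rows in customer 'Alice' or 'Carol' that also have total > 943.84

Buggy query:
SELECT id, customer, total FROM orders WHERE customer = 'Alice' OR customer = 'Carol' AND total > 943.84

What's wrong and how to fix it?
Bug: Without parentheses, AND is evaluated before OR, so the total filter only applies to the 'Carol' branch

Fix: Group the OR with parentheses (or use IN), then AND the threshold

Corrected query:
SELECT id, customer, total FROM orders WHERE (customer = 'Alice' OR customer = 'Carol') AND total > 943.84

Result:
id | customer | total  
---+----------+--------
1  | Carol    | 1106.22
5  | Carol    | 1140.66
6  | Carol    | 1352.99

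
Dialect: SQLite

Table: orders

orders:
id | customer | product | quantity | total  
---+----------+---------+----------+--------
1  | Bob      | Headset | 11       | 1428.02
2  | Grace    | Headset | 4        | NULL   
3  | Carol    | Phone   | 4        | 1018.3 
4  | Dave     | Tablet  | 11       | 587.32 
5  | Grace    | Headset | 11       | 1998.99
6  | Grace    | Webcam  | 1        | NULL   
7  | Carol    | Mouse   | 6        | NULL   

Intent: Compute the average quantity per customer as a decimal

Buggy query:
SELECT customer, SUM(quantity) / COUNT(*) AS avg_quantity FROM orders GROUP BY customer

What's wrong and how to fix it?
Bug: SUM(quantity) and COUNT(*) are both integers; the division truncates the fractional part

Fix: Cast one side to REAL so the division keeps the fractional part

Corrected query:
SELECT customer, SUM(quantity) * 1.0 / COUNT(*) AS avg_quantity FROM orders GROUP BY customer

Result:
customer | avg_quantity
---------+-------------
Bob      | 11          
Carol    | 5           
Dave     | 11          
Grace    | 5.333333    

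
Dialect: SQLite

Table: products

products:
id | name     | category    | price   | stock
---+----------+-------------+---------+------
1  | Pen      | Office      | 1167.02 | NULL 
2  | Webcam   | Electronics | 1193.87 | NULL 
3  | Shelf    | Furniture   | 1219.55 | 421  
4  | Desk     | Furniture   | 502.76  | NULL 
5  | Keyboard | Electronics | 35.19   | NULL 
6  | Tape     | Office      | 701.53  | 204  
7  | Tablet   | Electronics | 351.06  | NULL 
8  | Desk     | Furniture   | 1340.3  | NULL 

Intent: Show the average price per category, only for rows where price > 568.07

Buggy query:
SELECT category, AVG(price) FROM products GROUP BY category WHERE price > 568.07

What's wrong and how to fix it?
Bug: Row-level WHERE must come before GROUP BY in the clause order

Fix: Move the WHERE clause before GROUP BY

Corrected query:
SELECT category, AVG(price) FROM products WHERE price > 568.07 GROUP BY category

Result:
category    | AVG(price)
------------+-----------
Electronics | 1193.87   
Furniture   | 1279.925  
Office      | 934.275   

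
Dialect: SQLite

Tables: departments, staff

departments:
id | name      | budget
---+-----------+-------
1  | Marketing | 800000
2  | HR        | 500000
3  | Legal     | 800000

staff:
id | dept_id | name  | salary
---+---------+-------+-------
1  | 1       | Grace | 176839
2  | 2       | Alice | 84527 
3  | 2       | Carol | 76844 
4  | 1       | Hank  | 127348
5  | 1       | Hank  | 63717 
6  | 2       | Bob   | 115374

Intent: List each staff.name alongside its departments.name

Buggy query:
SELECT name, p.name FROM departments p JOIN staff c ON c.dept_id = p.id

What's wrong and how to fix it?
Bug: Both tables have a 'name' column; the unqualified reference is ambiguous

Fix: Qualify the column with its table alias (c.name)

Corrected query:
SELECT c.name, p.name FROM departments p JOIN staff c ON c.dept_id = p.id

Result:
name  | name     
------+----------
Grace | Marketing
Alice | HR       
Carol | HR       
Hank  | Marketing
Hank  | Marketing
Bob   | HR       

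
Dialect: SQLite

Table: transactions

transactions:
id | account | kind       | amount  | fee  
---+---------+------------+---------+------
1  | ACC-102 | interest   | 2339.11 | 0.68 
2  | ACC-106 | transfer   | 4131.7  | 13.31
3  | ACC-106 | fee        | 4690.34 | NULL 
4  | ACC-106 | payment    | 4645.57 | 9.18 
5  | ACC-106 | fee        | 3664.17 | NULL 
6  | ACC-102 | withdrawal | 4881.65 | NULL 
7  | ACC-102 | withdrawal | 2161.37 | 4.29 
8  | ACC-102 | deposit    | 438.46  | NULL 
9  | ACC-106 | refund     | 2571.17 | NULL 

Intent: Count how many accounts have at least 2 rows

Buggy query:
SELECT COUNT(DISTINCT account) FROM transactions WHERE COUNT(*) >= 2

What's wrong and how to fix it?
Bug: COUNT(*) cannot appear in WHERE; the per-group count doesn't exist yet

Fix: Use a subquery that GROUPs and filters with HAVING, then count its rows

Corrected query:
SELECT COUNT(*) FROM (SELECT account FROM transactions GROUP BY account HAVING COUNT(*) >= 2)

Result:
COUNT(*)
--------
2       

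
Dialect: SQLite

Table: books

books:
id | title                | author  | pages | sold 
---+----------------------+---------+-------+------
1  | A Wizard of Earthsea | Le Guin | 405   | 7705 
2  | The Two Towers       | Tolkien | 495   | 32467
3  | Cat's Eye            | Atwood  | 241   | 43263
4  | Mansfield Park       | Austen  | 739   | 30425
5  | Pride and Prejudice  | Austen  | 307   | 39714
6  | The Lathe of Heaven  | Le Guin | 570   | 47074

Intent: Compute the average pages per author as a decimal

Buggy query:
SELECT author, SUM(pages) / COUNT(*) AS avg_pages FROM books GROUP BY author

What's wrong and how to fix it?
Bug: Both operands are integers, so '/' performs integer division and truncates

Fix: Multiply by 1.0 (or CAST to REAL) to force floating-point division

Corrected query:
SELECT author, SUM(pages) * 1.0 / COUNT(*) AS avg_pages FROM books GROUP BY author

Result:
author  | avg_pages
--------+----------
Atwood  | 241      
Austen  | 523      
Le Guin | 487.5    
Tolkien | 495      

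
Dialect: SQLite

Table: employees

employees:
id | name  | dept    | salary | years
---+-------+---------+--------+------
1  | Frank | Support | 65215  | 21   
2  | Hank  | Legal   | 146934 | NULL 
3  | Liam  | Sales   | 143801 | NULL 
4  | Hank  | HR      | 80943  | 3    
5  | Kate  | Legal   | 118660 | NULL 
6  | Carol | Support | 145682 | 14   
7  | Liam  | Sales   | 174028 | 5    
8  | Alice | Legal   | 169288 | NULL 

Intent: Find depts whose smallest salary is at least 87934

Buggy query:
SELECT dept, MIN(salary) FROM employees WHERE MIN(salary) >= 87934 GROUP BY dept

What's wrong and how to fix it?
Bug: MIN() in WHERE is a misuse of aggregate

Fix: Replace WHERE with HAVING after the GROUP BY

Corrected query:
SELECT dept, MIN(salary) FROM employees GROUP BY dept HAVING MIN(salary) >= 87934

Result:
dept  | MIN(salary)
------+------------
Legal | 118660     
Sales | 143801     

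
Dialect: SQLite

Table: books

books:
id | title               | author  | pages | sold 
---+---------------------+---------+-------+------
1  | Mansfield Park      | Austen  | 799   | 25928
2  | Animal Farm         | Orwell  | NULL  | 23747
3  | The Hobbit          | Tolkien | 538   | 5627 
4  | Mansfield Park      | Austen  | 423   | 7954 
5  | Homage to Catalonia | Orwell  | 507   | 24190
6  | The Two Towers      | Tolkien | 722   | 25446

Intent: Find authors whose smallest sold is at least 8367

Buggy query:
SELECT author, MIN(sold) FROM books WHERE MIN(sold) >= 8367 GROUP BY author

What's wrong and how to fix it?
Bug: MIN() in WHERE is a misuse of aggregate

Fix: Replace WHERE with HAVING after the GROUP BY

Corrected query:
SELECT author, MIN(sold) FROM books GROUP BY author HAVING MIN(sold) >= 8367

Result:
author | MIN(sold)
-------+----------
Orwell | 23747    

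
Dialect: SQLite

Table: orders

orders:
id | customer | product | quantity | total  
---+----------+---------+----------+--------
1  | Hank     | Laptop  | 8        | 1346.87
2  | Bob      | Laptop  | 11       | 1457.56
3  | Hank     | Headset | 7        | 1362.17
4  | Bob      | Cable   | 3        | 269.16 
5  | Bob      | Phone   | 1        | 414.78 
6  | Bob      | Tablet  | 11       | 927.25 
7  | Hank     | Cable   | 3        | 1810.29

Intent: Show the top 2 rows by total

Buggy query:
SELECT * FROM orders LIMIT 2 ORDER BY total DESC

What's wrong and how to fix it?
Bug: ORDER BY cannot follow LIMIT; LIMIT is the final clause

Fix: Sort with ORDER BY, then apply LIMIT

Corrected query:
SELECT * FROM orders ORDER BY total DESC LIMIT 2

Result:
id | customer | product | quantity | total  
---+----------+---------+----------+--------
7  | Hank     | Cable   | 3        | 1810.29
2  | Bob      | Laptop  | 11       | 1457.56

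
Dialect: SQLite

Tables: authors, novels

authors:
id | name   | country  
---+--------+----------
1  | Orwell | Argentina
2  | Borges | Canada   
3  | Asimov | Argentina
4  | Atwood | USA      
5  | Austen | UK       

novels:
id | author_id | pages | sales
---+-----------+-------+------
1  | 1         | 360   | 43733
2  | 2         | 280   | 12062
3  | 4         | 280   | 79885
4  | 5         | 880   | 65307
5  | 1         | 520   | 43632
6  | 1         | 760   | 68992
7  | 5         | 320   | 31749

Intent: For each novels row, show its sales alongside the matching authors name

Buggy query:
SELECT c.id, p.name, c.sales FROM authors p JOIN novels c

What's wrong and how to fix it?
Bug: Missing join condition: each novels row is matched to all authors rows instead of just its own

Fix: Specify the join condition linking the foreign key to the parent id

Corrected query:
SELECT c.id, p.name, c.sales FROM authors p JOIN novels c ON c.author_id = p.id

Result:
id | name   | sales
---+--------+------
1  | Orwell | 43733
2  | Borges | 12062
3  | Atwood | 79885
4  | Austen | 65307
5  | Orwell | 43632
6  | Orwell | 68992
7  | Austen | 31749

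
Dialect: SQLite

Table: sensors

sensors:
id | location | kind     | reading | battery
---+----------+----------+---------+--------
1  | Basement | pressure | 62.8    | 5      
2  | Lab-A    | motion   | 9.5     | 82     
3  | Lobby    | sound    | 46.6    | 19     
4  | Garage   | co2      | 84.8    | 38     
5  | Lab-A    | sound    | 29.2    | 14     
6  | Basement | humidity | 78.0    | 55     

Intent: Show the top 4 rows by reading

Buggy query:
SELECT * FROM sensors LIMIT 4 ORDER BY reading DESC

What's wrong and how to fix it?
Bug: ORDER BY cannot follow LIMIT; LIMIT is the final clause

Fix: Sort with ORDER BY, then apply LIMIT

Corrected query:
SELECT * FROM sensors ORDER BY reading DESC LIMIT 4

Result:
id | location | kind     | reading | battery
---+----------+----------+---------+--------
4  | Garage   | co2      | 84.8    | 38     
6  | Basement | humidity | 78      | 55     
1  | Basement | pressure | 62.8    | 5      
3  | Lobby    | sound    | 46.6    | 19     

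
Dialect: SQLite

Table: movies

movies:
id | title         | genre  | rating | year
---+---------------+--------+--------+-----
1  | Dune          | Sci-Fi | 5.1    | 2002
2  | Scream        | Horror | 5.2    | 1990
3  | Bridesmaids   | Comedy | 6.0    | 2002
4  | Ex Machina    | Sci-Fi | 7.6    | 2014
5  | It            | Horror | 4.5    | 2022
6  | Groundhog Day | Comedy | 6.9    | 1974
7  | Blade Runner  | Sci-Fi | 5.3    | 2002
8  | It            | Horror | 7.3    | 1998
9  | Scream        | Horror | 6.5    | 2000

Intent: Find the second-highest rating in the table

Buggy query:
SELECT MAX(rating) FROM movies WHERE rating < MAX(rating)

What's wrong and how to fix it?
Bug: The inner MAX is an aggregate inside WHERE, which is not allowed

Fix: Put the inner MAX in a scalar subquery

Corrected query:
SELECT MAX(rating) FROM movies WHERE rating < (SELECT MAX(rating) FROM movies)

Result:
MAX(rating)
-----------
7.3        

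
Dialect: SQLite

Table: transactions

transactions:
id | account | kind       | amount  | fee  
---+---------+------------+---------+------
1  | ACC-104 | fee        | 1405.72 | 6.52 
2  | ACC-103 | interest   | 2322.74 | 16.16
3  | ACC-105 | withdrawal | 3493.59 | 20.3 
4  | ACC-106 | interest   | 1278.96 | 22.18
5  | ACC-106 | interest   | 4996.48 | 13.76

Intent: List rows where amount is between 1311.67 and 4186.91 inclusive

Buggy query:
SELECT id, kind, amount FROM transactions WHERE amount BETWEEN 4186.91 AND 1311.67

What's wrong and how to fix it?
Bug: BETWEEN expects the lower bound first; with 4186.91 AND 1311.67 the range is empty

Fix: Swap the bounds so the smaller value comes first

Corrected query:
SELECT id, kind, amount FROM transactions WHERE amount BETWEEN 1311.67 AND 4186.91

Result:
id | kind       | amount 
---+------------+--------
1  | fee        | 1405.72
2  | interest   | 2322.74
3  | withdrawal | 3493.59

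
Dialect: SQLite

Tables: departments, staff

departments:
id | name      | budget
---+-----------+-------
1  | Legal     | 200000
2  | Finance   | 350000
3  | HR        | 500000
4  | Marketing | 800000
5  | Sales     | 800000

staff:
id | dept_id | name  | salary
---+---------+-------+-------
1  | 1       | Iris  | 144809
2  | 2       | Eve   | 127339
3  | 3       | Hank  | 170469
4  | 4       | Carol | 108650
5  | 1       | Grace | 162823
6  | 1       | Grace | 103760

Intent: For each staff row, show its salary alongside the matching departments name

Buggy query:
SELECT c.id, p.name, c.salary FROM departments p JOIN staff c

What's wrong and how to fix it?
Bug: JOIN with no ON clause produces a cartesian product; every staff row pairs with every departments row

Fix: Add ON c.dept_id = p.id to the JOIN

Corrected query:
SELECT c.id, p.name, c.salary FROM departments p JOIN staff c ON c.dept_id = p.id

Result:
id | name      | salary
---+-----------+-------
1  | Legal     | 144809
2  | Finance   | 127339
3  | HR        | 170469
4  | Marketing | 108650
5  | Legal     | 162823
6  | Legal     | 103760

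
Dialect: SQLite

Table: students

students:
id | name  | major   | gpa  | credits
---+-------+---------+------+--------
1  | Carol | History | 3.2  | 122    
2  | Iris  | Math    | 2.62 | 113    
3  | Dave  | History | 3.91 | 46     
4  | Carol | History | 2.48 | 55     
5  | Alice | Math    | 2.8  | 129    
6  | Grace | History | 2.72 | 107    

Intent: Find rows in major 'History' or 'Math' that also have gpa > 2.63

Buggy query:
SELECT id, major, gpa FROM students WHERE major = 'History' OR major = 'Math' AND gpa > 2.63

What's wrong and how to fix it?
Bug: AND binds tighter than OR, so this parses as major = 'History' OR (major = 'Math' AND gpa > 2.63)

Fix: Add parentheses around the OR so the AND applies to both alternatives

Corrected query:
SELECT id, major, gpa FROM students WHERE (major = 'History' OR major = 'Math') AND gpa > 2.63

Result:
id | major   | gpa 
---+---------+-----
1  | History | 3.2 
3  | History | 3.91
5  | Math    | 2.8 
6  | History | 2.72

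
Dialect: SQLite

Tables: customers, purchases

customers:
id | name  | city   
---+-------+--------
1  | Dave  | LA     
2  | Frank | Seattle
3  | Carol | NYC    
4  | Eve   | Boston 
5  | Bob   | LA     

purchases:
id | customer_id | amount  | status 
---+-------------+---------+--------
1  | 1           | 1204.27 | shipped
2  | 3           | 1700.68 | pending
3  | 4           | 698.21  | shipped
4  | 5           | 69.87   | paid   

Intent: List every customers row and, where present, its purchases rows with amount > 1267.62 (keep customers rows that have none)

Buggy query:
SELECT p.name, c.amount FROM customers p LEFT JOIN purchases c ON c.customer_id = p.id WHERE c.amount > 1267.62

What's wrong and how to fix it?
Bug: A WHERE condition on the right-hand table after LEFT JOIN drops unmatched parents

Fix: Put 'c.amount > 1267.62' in the JOIN's ON clause instead of WHERE

Corrected query:
SELECT p.name, c.amount FROM customers p LEFT JOIN purchases c ON c.customer_id = p.id AND c.amount > 1267.62

Result:
name  | amount 
------+--------
Dave  | NULL   
Frank | NULL   
Carol | 1700.68
Eve   | NULL   
Bob   | NULL   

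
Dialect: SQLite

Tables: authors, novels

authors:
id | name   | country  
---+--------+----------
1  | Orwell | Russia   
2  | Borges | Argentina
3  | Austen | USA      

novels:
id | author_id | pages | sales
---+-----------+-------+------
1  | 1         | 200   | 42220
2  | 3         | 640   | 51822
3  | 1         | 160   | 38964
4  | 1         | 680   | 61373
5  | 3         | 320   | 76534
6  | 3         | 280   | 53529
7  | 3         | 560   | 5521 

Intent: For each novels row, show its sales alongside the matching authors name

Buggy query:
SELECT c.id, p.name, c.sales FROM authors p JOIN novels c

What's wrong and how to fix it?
Bug: JOIN with no ON clause produces a cartesian product; every novels row pairs with every authors row

Fix: Specify the join condition linking the foreign key to the parent id

Corrected query:
SELECT c.id, p.name, c.sales FROM authors p JOIN novels c ON c.author_id = p.id

Result:
id | name   | sales
---+--------+------
1  | Orwell | 42220
2  | Austen | 51822
3  | Orwell | 38964
4  | Orwell | 61373
5  | Austen | 76534
6  | Austen | 53529
7  | Austen | 5521 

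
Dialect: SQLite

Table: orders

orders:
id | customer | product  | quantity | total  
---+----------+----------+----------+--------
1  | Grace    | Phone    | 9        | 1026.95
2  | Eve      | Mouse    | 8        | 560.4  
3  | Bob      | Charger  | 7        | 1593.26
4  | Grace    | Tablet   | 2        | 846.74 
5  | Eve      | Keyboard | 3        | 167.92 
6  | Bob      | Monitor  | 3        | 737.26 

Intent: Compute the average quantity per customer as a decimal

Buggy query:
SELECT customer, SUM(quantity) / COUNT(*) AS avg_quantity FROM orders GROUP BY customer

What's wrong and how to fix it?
Bug: SUM(quantity) and COUNT(*) are both integers; the division truncates the fractional part

Fix: Multiply by 1.0 (or CAST to REAL) to force floating-point division

Corrected query:
SELECT customer, SUM(quantity) * 1.0 / COUNT(*) AS avg_quantity FROM orders GROUP BY customer

Result:
customer | avg_quantity
---------+-------------
Bob      | 5           
Eve      | 5.5         
Grace    | 5.5         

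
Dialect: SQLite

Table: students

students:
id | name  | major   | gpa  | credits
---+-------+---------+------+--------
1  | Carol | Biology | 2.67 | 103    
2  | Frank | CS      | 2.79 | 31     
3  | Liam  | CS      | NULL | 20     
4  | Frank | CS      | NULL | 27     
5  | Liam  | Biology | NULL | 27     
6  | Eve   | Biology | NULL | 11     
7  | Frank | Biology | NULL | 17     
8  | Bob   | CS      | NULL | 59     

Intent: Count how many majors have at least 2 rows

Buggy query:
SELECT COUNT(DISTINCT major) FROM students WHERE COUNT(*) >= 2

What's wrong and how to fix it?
Bug: WHERE filters individual rows, not groups, so a group-level COUNT is invalid there

Fix: Group first with HAVING COUNT(*) >= 2, then COUNT the resulting groups

Corrected query:
SELECT COUNT(*) FROM (SELECT major FROM students GROUP BY major HAVING COUNT(*) >= 2)

Result:
COUNT(*)
--------
2       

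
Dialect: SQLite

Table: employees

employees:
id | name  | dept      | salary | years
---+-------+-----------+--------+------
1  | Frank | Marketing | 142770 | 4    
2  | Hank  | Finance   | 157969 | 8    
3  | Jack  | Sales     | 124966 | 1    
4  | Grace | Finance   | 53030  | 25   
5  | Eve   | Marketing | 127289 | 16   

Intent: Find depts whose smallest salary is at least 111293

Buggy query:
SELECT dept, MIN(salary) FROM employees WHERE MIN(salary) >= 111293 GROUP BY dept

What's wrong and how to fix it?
Bug: MIN() in WHERE is a misuse of aggregate

Fix: Replace WHERE with HAVING after the GROUP BY

Corrected query:
SELECT dept, MIN(salary) FROM employees GROUP BY dept HAVING MIN(salary) >= 111293

Result:
dept      | MIN(salary)
----------+------------
Marketing | 127289     
Sales     | 124966     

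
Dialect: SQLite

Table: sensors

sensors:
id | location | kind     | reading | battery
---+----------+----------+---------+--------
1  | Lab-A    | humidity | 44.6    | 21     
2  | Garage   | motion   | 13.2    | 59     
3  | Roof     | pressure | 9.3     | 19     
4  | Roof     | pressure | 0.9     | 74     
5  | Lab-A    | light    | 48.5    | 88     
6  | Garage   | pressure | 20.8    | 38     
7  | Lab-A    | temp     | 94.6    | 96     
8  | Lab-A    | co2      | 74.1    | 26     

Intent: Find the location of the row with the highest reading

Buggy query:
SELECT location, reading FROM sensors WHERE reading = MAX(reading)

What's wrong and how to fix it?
Bug: WHERE is evaluated per row; an aggregate over the whole table isn't defined there

Fix: Wrap MAX in a scalar subquery so WHERE compares against a single value

Corrected query:
SELECT location, reading FROM sensors WHERE reading = (SELECT MAX(reading) FROM sensors)

Result:
location | reading
---------+--------
Lab-A    | 94.6   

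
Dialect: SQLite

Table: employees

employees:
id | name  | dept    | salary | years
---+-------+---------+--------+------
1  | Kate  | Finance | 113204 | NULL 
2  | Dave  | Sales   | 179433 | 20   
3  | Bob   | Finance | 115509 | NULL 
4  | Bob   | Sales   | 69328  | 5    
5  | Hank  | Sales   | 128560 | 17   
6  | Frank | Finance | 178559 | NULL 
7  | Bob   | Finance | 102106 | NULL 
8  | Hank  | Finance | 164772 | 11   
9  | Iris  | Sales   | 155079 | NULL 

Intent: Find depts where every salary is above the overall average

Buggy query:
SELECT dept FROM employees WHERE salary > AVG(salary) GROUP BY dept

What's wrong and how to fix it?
Bug: AVG() is an aggregate; it can't sit directly in WHERE

Fix: Use a subquery for AVG and a HAVING MIN(...) filter so the condition holds for every row in the group

Corrected query:
SELECT dept FROM employees GROUP BY dept HAVING MIN(salary) > (SELECT AVG(salary) FROM employees)

Result:
(no rows)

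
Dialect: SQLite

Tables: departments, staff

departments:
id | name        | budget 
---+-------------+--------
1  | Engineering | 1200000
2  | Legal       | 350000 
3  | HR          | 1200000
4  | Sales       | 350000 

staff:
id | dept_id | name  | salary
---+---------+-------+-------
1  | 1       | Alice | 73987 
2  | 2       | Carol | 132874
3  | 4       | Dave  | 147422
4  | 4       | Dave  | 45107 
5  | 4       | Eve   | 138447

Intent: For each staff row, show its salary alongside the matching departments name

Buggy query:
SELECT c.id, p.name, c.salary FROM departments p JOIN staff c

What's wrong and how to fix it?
Bug: Missing join condition: each staff row is matched to all departments rows instead of just its own

Fix: Add ON c.dept_id = p.id to the JOIN

Corrected query:
SELECT c.id, p.name, c.salary FROM departments p JOIN staff c ON c.dept_id = p.id

Result:
id | name        | salary
---+-------------+-------
1  | Engineering | 73987 
2  | Legal       | 132874
3  | Sales       | 147422
4  | Sales       | 45107 
5  | Sales       | 138447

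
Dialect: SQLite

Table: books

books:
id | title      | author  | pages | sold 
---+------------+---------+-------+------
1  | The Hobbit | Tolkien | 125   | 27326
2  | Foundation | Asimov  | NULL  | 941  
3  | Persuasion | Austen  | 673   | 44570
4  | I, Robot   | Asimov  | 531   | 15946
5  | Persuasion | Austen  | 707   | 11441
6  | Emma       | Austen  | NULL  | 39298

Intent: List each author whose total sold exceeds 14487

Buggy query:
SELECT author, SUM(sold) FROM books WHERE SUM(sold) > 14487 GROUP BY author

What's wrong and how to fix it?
Bug: SUM(sold) is an aggregate, but WHERE filters rows before aggregation

Fix: Move the aggregate condition to a HAVING clause

Corrected query:
SELECT author, SUM(sold) FROM books GROUP BY author HAVING SUM(sold) > 14487

Result:
author  | SUM(sold)
--------+----------
Asimov  | 16887    
Austen  | 95309    
Tolkien | 27326    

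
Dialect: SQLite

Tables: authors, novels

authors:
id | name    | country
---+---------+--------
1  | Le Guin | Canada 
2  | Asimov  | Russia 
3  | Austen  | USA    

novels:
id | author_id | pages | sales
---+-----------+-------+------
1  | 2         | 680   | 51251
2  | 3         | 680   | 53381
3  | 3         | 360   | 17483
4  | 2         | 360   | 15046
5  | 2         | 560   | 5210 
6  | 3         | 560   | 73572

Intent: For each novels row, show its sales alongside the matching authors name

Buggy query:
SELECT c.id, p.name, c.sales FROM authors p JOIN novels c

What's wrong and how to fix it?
Bug: JOIN with no ON clause produces a cartesian product; every novels row pairs with every authors row

Fix: Add ON c.author_id = p.id to the JOIN

Corrected query:
SELECT c.id, p.name, c.sales FROM authors p JOIN novels c ON c.author_id = p.id

Result:
id | name   | sales
---+--------+------
1  | Asimov | 51251
2  | Austen | 53381
3  | Austen | 17483
4  | Asimov | 15046
5  | Asimov | 5210 
6  | Austen | 73572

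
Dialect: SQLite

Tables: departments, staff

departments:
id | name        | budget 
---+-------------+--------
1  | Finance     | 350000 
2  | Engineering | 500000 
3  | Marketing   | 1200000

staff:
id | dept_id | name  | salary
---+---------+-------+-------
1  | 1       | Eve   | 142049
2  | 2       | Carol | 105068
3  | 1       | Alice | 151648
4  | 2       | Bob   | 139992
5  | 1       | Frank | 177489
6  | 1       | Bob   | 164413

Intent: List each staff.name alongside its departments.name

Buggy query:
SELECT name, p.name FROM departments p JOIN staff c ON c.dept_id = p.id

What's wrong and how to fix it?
Bug: 'name' exists in both joined tables, so the database can't tell which one is meant

Fix: Qualify the column with its table alias (c.name)

Corrected query:
SELECT c.name, p.name FROM departments p JOIN staff c ON c.dept_id = p.id

Result:
name  | name       
------+------------
Eve   | Finance    
Carol | Engineering
Alice | Finance    
Bob   | Engineering
Frank | Finance    
Bob   | Finance    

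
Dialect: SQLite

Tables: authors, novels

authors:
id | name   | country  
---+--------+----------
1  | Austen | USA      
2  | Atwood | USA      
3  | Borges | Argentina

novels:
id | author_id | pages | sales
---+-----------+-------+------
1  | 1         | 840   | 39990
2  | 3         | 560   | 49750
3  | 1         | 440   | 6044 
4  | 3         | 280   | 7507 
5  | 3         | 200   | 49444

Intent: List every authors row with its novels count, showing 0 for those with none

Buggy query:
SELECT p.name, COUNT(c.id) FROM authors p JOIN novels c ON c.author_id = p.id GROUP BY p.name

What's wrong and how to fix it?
Bug: INNER JOIN drops authors rows that have no matching novels rows

Fix: Switch to LEFT JOIN to retain unmatched parent rows

Corrected query:
SELECT p.name, COUNT(c.id) FROM authors p LEFT JOIN novels c ON c.author_id = p.id GROUP BY p.name

Result:
name   | COUNT(c.id)
-------+------------
Atwood | 0          
Austen | 2          
Borges | 3          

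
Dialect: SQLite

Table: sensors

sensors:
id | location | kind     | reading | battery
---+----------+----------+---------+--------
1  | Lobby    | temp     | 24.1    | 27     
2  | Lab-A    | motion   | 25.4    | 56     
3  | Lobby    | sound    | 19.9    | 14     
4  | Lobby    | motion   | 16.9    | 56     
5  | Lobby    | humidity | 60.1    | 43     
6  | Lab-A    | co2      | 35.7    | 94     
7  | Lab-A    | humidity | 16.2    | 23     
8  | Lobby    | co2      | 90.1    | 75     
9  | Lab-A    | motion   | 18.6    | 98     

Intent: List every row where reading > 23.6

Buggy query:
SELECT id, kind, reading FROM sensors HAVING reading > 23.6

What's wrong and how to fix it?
Bug: This is a non-aggregate query (no GROUP BY, no aggregates), so in SQLite the HAVING clause is invalid here; a row-level condition belongs in WHERE

Fix: Use WHERE for row-level filtering

Corrected query:
SELECT id, kind, reading FROM sensors WHERE reading > 23.6

Result:
id | kind     | reading
---+----------+--------
1  | temp     | 24.1   
2  | motion   | 25.4   
5  | humidity | 60.1   
6  | co2      | 35.7   
8  | co2      | 90.1   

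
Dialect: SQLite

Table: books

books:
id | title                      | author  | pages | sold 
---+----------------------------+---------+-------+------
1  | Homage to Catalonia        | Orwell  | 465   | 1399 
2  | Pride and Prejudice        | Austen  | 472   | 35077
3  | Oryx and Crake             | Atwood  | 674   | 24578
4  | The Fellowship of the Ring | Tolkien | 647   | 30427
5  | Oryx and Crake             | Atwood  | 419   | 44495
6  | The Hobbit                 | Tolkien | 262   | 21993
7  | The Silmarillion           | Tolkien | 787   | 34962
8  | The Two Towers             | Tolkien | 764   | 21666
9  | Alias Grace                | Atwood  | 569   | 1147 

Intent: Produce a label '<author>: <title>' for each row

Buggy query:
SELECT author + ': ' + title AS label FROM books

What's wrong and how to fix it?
Bug: SQLite uses || for string concatenation; + coerces text to numbers (yielding 0)

Fix: Replace + with || to concatenate text

Corrected query:
SELECT author || ': ' || title AS label FROM books

Result:
label                              
-----------------------------------
Orwell: Homage to Catalonia        
Austen: Pride and Prejudice        
Atwood: Oryx and Crake             
Tolkien: The Fellowship of the Ring
Atwood: Oryx and Crake             
Tolkien: The Hobbit                
Tolkien: The Silmarillion          
Tolkien: The Two Towers            
Atwood: Alias Grace                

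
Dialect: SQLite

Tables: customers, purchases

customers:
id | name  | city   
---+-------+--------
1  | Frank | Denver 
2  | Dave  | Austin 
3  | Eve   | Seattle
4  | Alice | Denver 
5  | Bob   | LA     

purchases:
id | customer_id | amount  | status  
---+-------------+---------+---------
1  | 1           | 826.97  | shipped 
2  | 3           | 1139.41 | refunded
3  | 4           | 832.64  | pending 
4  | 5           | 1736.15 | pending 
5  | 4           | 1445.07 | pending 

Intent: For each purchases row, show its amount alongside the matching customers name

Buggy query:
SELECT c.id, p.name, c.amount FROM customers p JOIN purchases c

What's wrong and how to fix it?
Bug: Missing join condition: each purchases row is matched to all customers rows instead of just its own

Fix: Add ON c.customer_id = p.id to the JOIN

Corrected query:
SELECT c.id, p.name, c.amount FROM customers p JOIN purchases c ON c.customer_id = p.id

Result:
id | name  | amount 
---+-------+--------
1  | Frank | 826.97 
2  | Eve   | 1139.41
3  | Alice | 832.64 
4  | Bob   | 1736.15
5  | Alice | 1445.07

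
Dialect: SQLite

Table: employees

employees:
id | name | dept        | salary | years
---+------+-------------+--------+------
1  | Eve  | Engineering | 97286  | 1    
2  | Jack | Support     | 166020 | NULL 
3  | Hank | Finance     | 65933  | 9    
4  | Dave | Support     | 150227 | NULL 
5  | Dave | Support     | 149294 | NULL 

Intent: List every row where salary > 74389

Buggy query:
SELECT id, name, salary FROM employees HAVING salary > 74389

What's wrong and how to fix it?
Bug: HAVING filters the output of aggregation, but this query has no GROUP BY and no aggregate functions, so SQLite rejects it (HAVING clause on a non-aggregate query); the condition here is per row

Fix: Use WHERE for row-level filtering

Corrected query:
SELECT id, name, salary FROM employees WHERE salary > 74389

Result:
id | name | salary
---+------+-------
1  | Eve  | 97286 
2  | Jack | 166020
4  | Dave | 150227
5  | Dave | 149294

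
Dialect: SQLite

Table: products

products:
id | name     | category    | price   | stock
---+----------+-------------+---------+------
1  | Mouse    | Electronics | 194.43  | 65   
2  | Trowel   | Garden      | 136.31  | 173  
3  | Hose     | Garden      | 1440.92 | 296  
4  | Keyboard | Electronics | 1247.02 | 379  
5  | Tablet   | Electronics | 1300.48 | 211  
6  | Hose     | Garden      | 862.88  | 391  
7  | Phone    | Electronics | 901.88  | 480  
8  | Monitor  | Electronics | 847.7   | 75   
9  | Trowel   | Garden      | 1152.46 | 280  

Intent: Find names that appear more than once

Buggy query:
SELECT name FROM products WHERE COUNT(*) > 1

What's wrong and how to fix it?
Bug: WHERE can't reference COUNT(*); aggregates are computed after WHERE

Fix: GROUP BY name, then filter groups with HAVING COUNT(*) > 1

Corrected query:
SELECT name FROM products GROUP BY name HAVING COUNT(*) > 1

Result:
name  
------
Hose  
Trowel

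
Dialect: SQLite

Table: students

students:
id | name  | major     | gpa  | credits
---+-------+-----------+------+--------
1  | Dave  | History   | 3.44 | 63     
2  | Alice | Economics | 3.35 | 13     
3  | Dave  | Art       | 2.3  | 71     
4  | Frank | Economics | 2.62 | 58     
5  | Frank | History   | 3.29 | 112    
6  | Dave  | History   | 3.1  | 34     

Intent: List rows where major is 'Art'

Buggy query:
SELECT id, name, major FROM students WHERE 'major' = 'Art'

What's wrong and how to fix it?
Bug: 'major' in single quotes is a string literal, not the column; the comparison is literal-vs-literal and never true

Fix: Remove the quotes around the column name (or use double quotes for an identifier)

Corrected query:
SELECT id, name, major FROM students WHERE major = 'Art'

Result:
id | name | major
---+------+------
3  | Dave | Art  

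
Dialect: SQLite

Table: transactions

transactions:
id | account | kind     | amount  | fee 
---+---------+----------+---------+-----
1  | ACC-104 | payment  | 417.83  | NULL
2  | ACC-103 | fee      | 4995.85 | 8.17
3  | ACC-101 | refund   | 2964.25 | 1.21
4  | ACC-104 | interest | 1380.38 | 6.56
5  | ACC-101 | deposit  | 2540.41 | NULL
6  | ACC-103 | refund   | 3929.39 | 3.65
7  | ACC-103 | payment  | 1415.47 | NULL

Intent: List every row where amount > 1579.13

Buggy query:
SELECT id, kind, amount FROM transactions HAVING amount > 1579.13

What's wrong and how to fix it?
Bug: HAVING filters the output of aggregation, but this query has no GROUP BY and no aggregate functions, so SQLite rejects it (HAVING clause on a non-aggregate query); the condition here is per row

Fix: Replace HAVING with WHERE since the condition applies to individual rows

Corrected query:
SELECT id, kind, amount FROM transactions WHERE amount > 1579.13

Result:
id | kind    | amount 
---+---------+--------
2  | fee     | 4995.85
3  | refund  | 2964.25
5  | deposit | 2540.41
6  | refund  | 3929.39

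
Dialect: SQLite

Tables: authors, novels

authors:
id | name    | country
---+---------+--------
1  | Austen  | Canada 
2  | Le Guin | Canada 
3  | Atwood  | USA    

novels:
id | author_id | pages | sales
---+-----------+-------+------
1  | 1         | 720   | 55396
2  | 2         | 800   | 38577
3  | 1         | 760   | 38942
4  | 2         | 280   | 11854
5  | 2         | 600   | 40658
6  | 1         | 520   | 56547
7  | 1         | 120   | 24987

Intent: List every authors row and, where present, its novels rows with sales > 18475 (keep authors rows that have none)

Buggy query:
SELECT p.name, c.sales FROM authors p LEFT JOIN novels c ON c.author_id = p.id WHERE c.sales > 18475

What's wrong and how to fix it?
Bug: Filtering c.sales in WHERE discards the NULL rows produced by LEFT JOIN, turning it into an inner join

Fix: Put 'c.sales > 18475' in the JOIN's ON clause instead of WHERE

Corrected query:
SELECT p.name, c.sales FROM authors p LEFT JOIN novels c ON c.author_id = p.id AND c.sales > 18475

Result:
name    | sales
--------+------
Austen  | 24987
Austen  | 38942
Austen  | 55396
Austen  | 56547
Le Guin | 38577
Le Guin | 40658
Atwood  | NULL 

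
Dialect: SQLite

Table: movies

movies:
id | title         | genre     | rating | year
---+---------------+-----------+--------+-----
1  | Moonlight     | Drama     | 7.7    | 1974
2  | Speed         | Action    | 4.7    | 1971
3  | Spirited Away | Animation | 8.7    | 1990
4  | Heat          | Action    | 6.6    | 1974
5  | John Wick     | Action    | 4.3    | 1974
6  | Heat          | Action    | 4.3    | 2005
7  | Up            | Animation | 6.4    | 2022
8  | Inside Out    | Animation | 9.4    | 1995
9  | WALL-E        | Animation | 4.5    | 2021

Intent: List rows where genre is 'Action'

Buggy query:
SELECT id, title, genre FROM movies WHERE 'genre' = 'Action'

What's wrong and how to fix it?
Bug: Single quotes denote string literals in SQL; the column name is being compared as a constant string

Fix: Remove the quotes around the column name (or use double quotes for an identifier)

Corrected query:
SELECT id, title, genre FROM movies WHERE genre = 'Action'

Result:
id | title     | genre 
---+-----------+-------
2  | Speed     | Action
4  | Heat      | Action
5  | John Wick | Action
6  | Heat      | Action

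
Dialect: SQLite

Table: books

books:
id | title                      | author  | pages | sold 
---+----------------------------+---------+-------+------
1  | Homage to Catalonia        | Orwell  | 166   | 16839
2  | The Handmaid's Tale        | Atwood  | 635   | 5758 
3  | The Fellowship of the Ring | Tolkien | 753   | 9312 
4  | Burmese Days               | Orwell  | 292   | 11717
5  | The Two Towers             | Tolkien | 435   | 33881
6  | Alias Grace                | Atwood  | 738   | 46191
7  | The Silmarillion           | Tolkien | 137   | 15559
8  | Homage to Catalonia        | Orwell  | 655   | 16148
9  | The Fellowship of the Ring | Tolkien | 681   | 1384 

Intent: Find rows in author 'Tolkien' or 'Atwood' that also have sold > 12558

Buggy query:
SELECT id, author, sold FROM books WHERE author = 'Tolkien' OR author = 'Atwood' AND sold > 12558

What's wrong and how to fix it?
Bug: AND binds tighter than OR, so this parses as author = 'Tolkien' OR (author = 'Atwood' AND sold > 12558)

Fix: Group the OR with parentheses (or use IN), then AND the threshold

Corrected query:
SELECT id, author, sold FROM books WHERE (author = 'Tolkien' OR author = 'Atwood') AND sold > 12558

Result:
id | author  | sold 
---+---------+------
5  | Tolkien | 33881
6  | Atwood  | 46191
7  | Tolkien | 15559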